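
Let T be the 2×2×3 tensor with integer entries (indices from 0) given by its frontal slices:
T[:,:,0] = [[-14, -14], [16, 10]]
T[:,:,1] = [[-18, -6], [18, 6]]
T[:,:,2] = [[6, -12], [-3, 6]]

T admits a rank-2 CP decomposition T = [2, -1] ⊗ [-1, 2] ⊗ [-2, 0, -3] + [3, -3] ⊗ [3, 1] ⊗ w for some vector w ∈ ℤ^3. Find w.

Subtract the known terms from T to get the rank-1 residual R = [3, -3] ⊗ [3, 1] ⊗ w, so R[i,j,k] = a[i]·b[j]·w[k]. Pick indices with nonzero a[0]·b[0] = (3)·(3) = 9. Only the fibre through (0,0,·) is needed: R[0,0,:] = T[0,0,:] − Σₗ aₗ[0]bₗ[0]cₗ = [-14, -18, 6] − (2)·(-1)·[-2, 0, -3] = [-18, -18, 0]. Then w[k] = R[0,0,k] / 9 for each k, giving w = [-18, -18, 0] / 9 = [-2, -2, 0].

w = [-2, -2, 0]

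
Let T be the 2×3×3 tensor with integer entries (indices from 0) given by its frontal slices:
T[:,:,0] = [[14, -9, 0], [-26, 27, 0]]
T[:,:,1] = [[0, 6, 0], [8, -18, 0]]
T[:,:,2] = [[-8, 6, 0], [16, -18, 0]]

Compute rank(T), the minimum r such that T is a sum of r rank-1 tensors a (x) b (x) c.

2

Lower bound: the mode-1 unfolding of T (rows indexed by i, columns by (j,k) = (0,0), (0,1), (0,2), (1,0), (1,1), (1,2), (2,0), (2,1), (2,2)) is [[14, 0, -8, -9, 6, 6, 0, 0, 0], [-26, 8, 16, 27, -18, -18, 0, 0, 0]].
There the 2×2 minor on rows i ∈ {0, 1}, columns (j,k) ∈ {(0,0), (0,1)} is det [[14, 0], [-26, 8]] = 112 ≠ 0, so this unfolding has rank ≥ 2; CP rank is at least every unfolding rank, so rank(T) ≥ 2. (This is only a lower bound: in general the CP rank may exceed every unfolding rank, so we still need to exhibit 2 rank-1 terms summing to T.)
Upper bound — finding two terms. Write S_k = T[:,:,k] for the frontal slices: S₀ = [[14, -9, 0], [-26, 27, 0]], S₁ = [[0, 6, 0], [8, -18, 0]], S₂ = [[-8, 6, 0], [16, -18, 0]].
If T = a₁ (x) b₁ (x) c₁ + a₂ (x) b₂ (x) c₂ then each S_k = c₁[k]·a₁b₁ᵀ + c₂[k]·a₂b₂ᵀ. S₀ and S₁ are linearly independent, so a₁b₁ᵀ and a₂b₂ᵀ must span the same plane of matrices: they are the rank-1 matrices of the form x·S₀ + y·S₁.
The 2×2 minor of x·S₀ + y·S₁ on rows {0,1}, columns {0,1} is 144·x² − 24·xy − 48·y² = 24·(3·x − 2·y)(2·x + y), vanishing at (x:y) = (2:3) and (1:-2).
M₁ = 2·S₀ + 3·S₁ = [[28, 0, 0], [-28, 0, 0]] = 28·(1, -1)(1, 0, 0)ᵀ and M₂ = S₀ − 2·S₁ = [[14, -21, 0], [-42, 63, 0]] = 7·(1, -3)(2, -3, 0)ᵀ, so take a₁ = (1, -1), b₁ = (1, 0, 0), a₂ = (1, -3), b₂ = (2, -3, 0).
Each slice is an integer combination of E₁ = a₁b₁ᵀ and E₂ = a₂b₂ᵀ: S₀ = 8·E₁ + 3·E₂, S₁ = 4·E₁ − 2·E₂, S₂ = −4·E₁ − 2·E₂; reading off coefficients, c₁ = (8, 4, -4) and c₂ = (3, -2, -2).
Hence T = (1, -1) (x) (1, 0, 0) (x) (8, 4, -4) + (1, -3) (x) (2, -3, 0) (x) (3, -2, -2), so rank(T) ≤ 2.
These bounds meet, so rank(T) = 2.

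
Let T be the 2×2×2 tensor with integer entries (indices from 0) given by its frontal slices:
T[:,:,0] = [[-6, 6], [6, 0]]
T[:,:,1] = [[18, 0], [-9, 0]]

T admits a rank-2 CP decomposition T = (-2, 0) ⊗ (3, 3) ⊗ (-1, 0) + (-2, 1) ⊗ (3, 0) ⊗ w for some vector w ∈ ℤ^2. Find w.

w = (2, -3)

Subtract the known terms from T to get the rank-1 residual R = (-2, 1) ⊗ (3, 0) ⊗ w, so R[i,j,k] = a[i]·b[j]·w[k]. Pick indices with nonzero a[0]·b[0] = (-2)·(3) = -6. Only the fibre through (0,0,·) is needed: R[0,0,:] = T[0,0,:] − Σₗ aₗ[0]bₗ[0]cₗ = [-6, 18] − (-2)·(3)·(-1, 0) = [-12, 18]. Then w[k] = R[0,0,k] / -6 for each k, giving w = [-12, 18] / -6 = (2, -3).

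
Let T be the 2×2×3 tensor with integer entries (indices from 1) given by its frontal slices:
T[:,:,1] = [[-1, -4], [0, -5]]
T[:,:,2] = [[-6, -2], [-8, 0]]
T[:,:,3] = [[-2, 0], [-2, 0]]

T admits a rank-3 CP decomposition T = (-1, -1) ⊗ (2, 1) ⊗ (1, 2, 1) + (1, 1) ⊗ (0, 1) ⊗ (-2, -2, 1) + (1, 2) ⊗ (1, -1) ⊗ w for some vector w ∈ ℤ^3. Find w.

w = (1, -2, 0)

Subtract the known terms from T to get the rank-1 residual R = (1, 2) ⊗ (1, -1) ⊗ w, so R[i,j,k] = a[i]·b[j]·w[k]. Pick indices with nonzero a[1]·b[1] = (1)·(1) = 1. Only the fibre through (1,1,·) is needed: R[1,1,:] = T[1,1,:] − Σₗ aₗ[1]bₗ[1]cₗ = [-1, -6, -2] − (-1)·(2)·(1, 2, 1) − (1)·(0)·(-2, -2, 1) = [1, -2, 0]. Then w[k] = R[1,1,k] / 1 for each k, giving w = [1, -2, 0] / 1 = (1, -2, 0).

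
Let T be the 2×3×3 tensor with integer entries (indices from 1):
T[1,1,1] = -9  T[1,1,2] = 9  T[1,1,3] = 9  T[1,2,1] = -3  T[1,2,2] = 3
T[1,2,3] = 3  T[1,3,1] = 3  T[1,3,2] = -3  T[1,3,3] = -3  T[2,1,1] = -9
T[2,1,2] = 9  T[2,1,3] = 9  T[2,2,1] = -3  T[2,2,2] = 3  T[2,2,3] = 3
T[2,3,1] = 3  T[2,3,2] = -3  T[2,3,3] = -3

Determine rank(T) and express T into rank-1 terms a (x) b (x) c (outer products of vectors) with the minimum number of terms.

Lower bound: T ≠ 0 (e.g. T[1,1,1] = -9), so rank(T) ≥ 1.
Upper bound: if T = a (x) b (x) c then every fibre of T is a multiple of the corresponding factor, so read the factors off the fibres through the nonzero entry T[1,1,1] = -9.
The mode-1 fibre T[:,1,1] = [-9, -9] gives a = [1, 1] (primitive direction); the mode-2 fibre T[1,:,1] = [-9, -3, 3] gives b = [3, 1, -1]; then c[k] = T[1,1,k] / (a[1]·b[1]) = [-9, 9, 9] / 3 = [-3, 3, 3].
Expanding [1, 1] (x) [3, 1, -1] (x) [-3, 3, 3] reproduces all 18 entries of T, so T = [1, 1] (x) [3, 1, -1] (x) [-3, 3, 3] and rank(T) ≤ 1.
These bounds meet, so rank(T) = 1.
Check entry T[2,3,2] = -3: (1)·(-1)·(3) = -3.

rank(T) = 1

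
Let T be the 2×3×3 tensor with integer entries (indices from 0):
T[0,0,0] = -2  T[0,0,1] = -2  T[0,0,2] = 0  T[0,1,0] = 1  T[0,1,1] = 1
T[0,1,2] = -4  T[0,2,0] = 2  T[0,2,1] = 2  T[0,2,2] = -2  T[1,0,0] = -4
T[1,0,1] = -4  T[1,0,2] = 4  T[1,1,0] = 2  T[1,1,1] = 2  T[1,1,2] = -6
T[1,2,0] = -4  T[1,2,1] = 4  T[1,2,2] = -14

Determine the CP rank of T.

Lower bound: the mode-2 unfolding of T (rows indexed by j, columns by (i,k) = (0,0), (0,1), (0,2), (1,0), (1,1), (1,2)) is [[-2, -2, 0, -4, -4, 4], [1, 1, -4, 2, 2, -6], [2, 2, -2, -4, 4, -14]].
There the 3×3 minor on rows j ∈ {0, 1, 2}, columns (i,k) ∈ {(0,0), (0,2), (1,0)} is det [[-2, 0, -4], [1, -4, 2], [2, -2, -4]] = -64 ≠ 0, so this unfolding has rank ≥ 3; CP rank is at least every unfolding rank, so rank(T) ≥ 3. (Unfolding ranks only ever bound the CP rank from below — rank(T) can be strictly larger than all of them — so the matching upper bound has to come from an explicit 3-term decomposition.)
Upper bound: T is a sum of 3 rank-1 terms, T = (0, 1) ⊗ (0, 0, 1) ⊗ (-8, 0, -8) + (1, 1) ⊗ (2, 1, -1) ⊗ (0, 0, -2) + (1, 2) ⊗ (2, -1, -2) ⊗ (-1, -1, 2) (one valid choice — decompositions are not unique — normalised so each a, b is primitive with positive first nonzero entry; check it by expanding all entries), so rank(T) ≤ 3.
These bounds meet, so rank(T) = 3.

3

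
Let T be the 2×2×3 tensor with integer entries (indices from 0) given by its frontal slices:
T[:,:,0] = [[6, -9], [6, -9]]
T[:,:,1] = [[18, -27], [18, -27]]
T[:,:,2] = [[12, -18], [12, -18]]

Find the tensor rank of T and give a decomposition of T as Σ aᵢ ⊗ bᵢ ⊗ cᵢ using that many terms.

rank(T) = 1

Lower bound: T ≠ 0 (e.g. T[0,0,0] = 6), so rank(T) ≥ 1.
Upper bound: the mode-1 fibre T[:,0,0] = [6, 6] gives a = [1, 1] (primitive direction); the mode-2 fibre T[0,:,0] = [6, -9] gives b = [2, -3]; then c[k] = T[0,0,k] / (a[0]·b[0]) = [6, 18, 12] / 2 = [3, 9, 6].
Expanding [1, 1] ⊗ [2, -3] ⊗ [3, 9, 6] reproduces all 12 entries of T, so T = [1, 1] ⊗ [2, -3] ⊗ [3, 9, 6] and rank(T) ≤ 1.
These bounds meet, so rank(T) = 1.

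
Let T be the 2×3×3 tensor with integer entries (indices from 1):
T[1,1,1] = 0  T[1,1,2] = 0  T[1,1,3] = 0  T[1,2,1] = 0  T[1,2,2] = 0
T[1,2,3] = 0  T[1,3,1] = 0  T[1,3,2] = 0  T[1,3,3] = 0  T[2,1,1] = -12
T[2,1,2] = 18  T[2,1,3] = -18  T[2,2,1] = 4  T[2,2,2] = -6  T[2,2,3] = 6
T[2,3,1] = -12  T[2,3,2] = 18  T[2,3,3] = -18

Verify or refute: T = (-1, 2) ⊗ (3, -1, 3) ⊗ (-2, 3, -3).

Reconstruct entry (1,1,1) from the claimed factors: Σₗ aₗ[1]bₗ[1]cₗ[1] = (-1)·(3)·(-2) = 6, but T[1,1,1] = 0. The claim is false.

No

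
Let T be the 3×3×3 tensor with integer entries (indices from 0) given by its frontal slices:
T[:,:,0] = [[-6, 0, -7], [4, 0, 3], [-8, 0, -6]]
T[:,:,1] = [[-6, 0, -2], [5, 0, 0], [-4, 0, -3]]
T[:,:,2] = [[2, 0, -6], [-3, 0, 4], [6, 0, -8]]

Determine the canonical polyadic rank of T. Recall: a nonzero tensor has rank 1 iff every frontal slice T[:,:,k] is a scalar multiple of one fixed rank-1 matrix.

Lower bound: in the mode-3 unfolding of T (rows indexed by k, columns by (i,j)) the 3×3 minor on rows k ∈ {0, 1, 2}, columns (i,j) ∈ {(0,0), (0,2), (2,0)} is det [[-6, -7, -8], [-6, -2, -4], [2, -6, 6]] = -300 ≠ 0, so that unfolding has rank ≥ 3 and hence rank(T) ≥ 3 (CP rank is at least every unfolding rank, though it can be larger).
Upper bound: T is a sum of 3 rank-1 terms, T = [1, -1, 2] ⊗ [2, 0, -1] ⊗ [-1, 0, 2] + [2, -2, 1] ⊗ [2, 0, -1] ⊗ [0, -1, 0] + [2, -1, 2] ⊗ [1, 0, 2] ⊗ [-2, -1, -1] (one valid choice — decompositions are not unique — normalised so each a, b is primitive with positive first nonzero entry; check it by expanding all entries), so rank(T) ≤ 3.
These bounds meet, so rank(T) = 3.

3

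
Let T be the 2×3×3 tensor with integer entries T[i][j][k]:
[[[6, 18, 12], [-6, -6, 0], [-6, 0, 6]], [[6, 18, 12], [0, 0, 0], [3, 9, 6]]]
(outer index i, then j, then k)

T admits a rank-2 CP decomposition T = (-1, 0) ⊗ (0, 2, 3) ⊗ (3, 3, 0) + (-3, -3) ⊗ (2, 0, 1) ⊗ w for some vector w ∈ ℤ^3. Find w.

Subtract the known terms from T to get the rank-1 residual R = (-3, -3) ⊗ (2, 0, 1) ⊗ w, so R[i,j,k] = a[i]·b[j]·w[k]. Pick indices with nonzero a[0]·b[0] = (-3)·(2) = -6. Only the fibre through (0,0,·) is needed: R[0,0,:] = T[0,0,:] − Σₗ aₗ[0]bₗ[0]cₗ = [6, 18, 12] − (-1)·(0)·(3, 3, 0) = [6, 18, 12]. Then w[k] = R[0,0,k] / -6 for each k, giving w = [6, 18, 12] / -6 = (-1, -3, -2).

w = (-1, -3, -2)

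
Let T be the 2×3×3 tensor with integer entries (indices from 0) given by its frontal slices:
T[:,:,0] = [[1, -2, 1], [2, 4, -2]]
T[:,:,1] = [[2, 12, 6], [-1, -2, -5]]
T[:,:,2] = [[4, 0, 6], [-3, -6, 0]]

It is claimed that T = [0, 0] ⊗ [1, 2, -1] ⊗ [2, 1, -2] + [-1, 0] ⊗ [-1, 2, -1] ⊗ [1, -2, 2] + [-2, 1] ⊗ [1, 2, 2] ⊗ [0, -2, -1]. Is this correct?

No

Reconstruct entry (1,0,0) from the claimed factors: Σₗ aₗ[1]bₗ[0]cₗ[0] = (0)·(1)·(2) + (0)·(-1)·(1) + (1)·(1)·(0) = 0, but T[1,0,0] = 2. The claim is false.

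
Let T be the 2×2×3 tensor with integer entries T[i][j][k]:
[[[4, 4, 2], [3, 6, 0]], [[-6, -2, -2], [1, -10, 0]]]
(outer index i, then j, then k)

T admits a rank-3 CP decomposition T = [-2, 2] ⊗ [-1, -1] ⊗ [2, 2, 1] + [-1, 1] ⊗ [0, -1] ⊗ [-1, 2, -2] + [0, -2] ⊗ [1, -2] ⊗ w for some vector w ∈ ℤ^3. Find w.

Subtract the known terms from T to get the rank-1 residual R = [0, -2] ⊗ [1, -2] ⊗ w, so R[i,j,k] = a[i]·b[j]·w[k]. Pick indices with nonzero a[1]·b[0] = (-2)·(1) = -2. Only the fibre through (1,0,·) is needed: R[1,0,:] = T[1,0,:] − Σₗ aₗ[1]bₗ[0]cₗ = [-6, -2, -2] − (2)·(-1)·[2, 2, 1] − (1)·(0)·[-1, 2, -2] = [-2, 2, 0]. Then w[k] = R[1,0,k] / -2 for each k, giving w = [-2, 2, 0] / -2 = [1, -1, 0].

w = [1, -1, 0]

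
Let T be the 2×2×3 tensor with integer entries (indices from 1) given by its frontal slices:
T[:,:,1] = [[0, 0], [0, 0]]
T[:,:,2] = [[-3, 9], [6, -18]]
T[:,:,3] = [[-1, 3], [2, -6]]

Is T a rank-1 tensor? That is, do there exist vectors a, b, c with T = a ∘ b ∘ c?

Yes

The mode-1 fibre T[:,1,2] = [-3, 6] gives a = [1, -2] (primitive direction); the mode-2 fibre T[1,:,2] = [-3, 9] gives b = [1, -3]; then c[k] = T[1,1,k] / (a[1]·b[1]) = [0, -3, -1] / 1 = [0, -3, -1].
Expanding [1, -2] ∘ [1, -3] ∘ [0, -3, -1] reproduces all 12 entries of T, so T = [1, -2] ∘ [1, -3] ∘ [0, -3, -1] and rank(T) ≤ 1.
Equivalently every frontal slice T[:,:,k] is c[k] times the rank-1 matrix [1, -2] ∘ [1, -3]. So T has rank 1 (it is nonzero).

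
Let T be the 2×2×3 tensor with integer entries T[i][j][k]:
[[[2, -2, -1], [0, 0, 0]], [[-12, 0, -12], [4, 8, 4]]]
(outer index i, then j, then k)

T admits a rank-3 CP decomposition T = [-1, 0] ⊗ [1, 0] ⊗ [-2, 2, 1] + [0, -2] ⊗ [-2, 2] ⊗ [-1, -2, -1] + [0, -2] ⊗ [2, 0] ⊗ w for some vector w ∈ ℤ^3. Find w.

Subtract the known terms from T to get the rank-1 residual R = [0, -2] ⊗ [2, 0] ⊗ w, so R[i,j,k] = a[i]·b[j]·w[k]. Pick indices with nonzero a[1]·b[0] = (-2)·(2) = -4. Only the fibre through (1,0,·) is needed: R[1,0,:] = T[1,0,:] − Σₗ aₗ[1]bₗ[0]cₗ = [-12, 0, -12] − (0)·(1)·[-2, 2, 1] − (-2)·(-2)·[-1, -2, -1] = [-8, 8, -8]. Then w[k] = R[1,0,k] / -4 for each k, giving w = [-8, 8, -8] / -4 = [2, -2, 2].

w = [2, -2, 2]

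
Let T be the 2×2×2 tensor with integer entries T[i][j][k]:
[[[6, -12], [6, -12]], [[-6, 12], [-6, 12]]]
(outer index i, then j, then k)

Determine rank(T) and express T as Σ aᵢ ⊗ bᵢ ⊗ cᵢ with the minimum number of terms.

Lower bound: T ≠ 0 (e.g. T[0,0,0] = 6), so rank(T) ≥ 1.
Upper bound: if T = a ⊗ b ⊗ c then every fibre of T is a multiple of the corresponding factor, so read the factors off the fibres through the nonzero entry T[0,0,0] = 6.
The mode-1 fibre T[:,0,0] = [6, -6] gives a = (1, -1) (primitive direction); the mode-2 fibre T[0,:,0] = [6, 6] gives b = (1, 1); then c[k] = T[0,0,k] / (a[0]·b[0]) = [6, -12] / 1 = (6, -12).
Expanding (1, -1) ⊗ (1, 1) ⊗ (6, -12) reproduces all 8 entries of T, so T = (1, -1) ⊗ (1, 1) ⊗ (6, -12) and rank(T) ≤ 1.
These bounds meet, so rank(T) = 1.

rank(T) = 1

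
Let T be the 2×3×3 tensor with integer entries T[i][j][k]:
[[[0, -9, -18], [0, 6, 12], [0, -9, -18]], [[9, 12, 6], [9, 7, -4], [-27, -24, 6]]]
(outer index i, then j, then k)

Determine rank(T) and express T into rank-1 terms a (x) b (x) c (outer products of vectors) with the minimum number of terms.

Lower bound: the mode-2 unfolding of T (rows indexed by j, columns by (i,k) = (0,0), (0,1), (0,2), (1,0), (1,1), (1,2)) is [[0, -9, -18, 9, 12, 6], [0, 6, 12, 9, 7, -4], [0, -9, -18, -27, -24, 6]].
There the 2×2 minor on rows j ∈ {0, 1}, columns (i,k) ∈ {(0,1), (1,0)} is det [[-9, 9], [6, 9]] = -135 ≠ 0, so this unfolding has rank ≥ 2; CP rank is at least every unfolding rank, so rank(T) ≥ 2. (Flattening ranks never certify an upper bound on CP rank; for that we must actually write T with 2 rank-1 terms.)
Upper bound — finding two terms. Write S_k = T[:,:,k] for the frontal slices: S₀ = [[0, 0, 0], [9, 9, -27]], S₁ = [[-9, 6, -9], [12, 7, -24]], S₂ = [[-18, 12, -18], [6, -4, 6]].
If T = a₁ (x) b₁ (x) c₁ + a₂ (x) b₂ (x) c₂ then each S_k = c₁[k]·a₁b₁ᵀ + c₂[k]·a₂b₂ᵀ. S₀ and S₁ are linearly independent, so a₁b₁ᵀ and a₂b₂ᵀ must span the same plane of matrices: they are the rank-1 matrices of the form x·S₀ + y·S₁.
The 2×2 minor of x·S₀ + y·S₁ on rows {0,1}, columns {0,1} is −135·xy − 135·y² = (-135)·(y)(x + y), vanishing at (x:y) = (1:0) and (1:-1).
M₁ = S₀ = [[0, 0, 0], [9, 9, -27]] = 9·[0, 1][1, 1, -3]ᵀ and M₂ = S₀ − S₁ = [[9, -6, 9], [-3, 2, -3]] = [3, -1][3, -2, 3]ᵀ, so take a₁ = [0, 1], b₁ = [1, 1, -3], a₂ = [3, -1], b₂ = [3, -2, 3].
Each slice is an integer combination of E₁ = a₁b₁ᵀ and E₂ = a₂b₂ᵀ: S₀ = 9·E₁, S₁ = 9·E₁ − E₂, S₂ = −2·E₂; reading off coefficients, c₁ = [9, 9, 0] and c₂ = [0, -1, -2].
Hence T = [0, 1] (x) [1, 1, -3] (x) [9, 9, 0] + [3, -1] (x) [3, -2, 3] (x) [0, -1, -2], so rank(T) ≤ 2.
These bounds meet, so rank(T) = 2.
Check entry T[0,0,0] = 0: (0)·(1)·(9) + (3)·(3)·(0) = 0.

rank(T) = 2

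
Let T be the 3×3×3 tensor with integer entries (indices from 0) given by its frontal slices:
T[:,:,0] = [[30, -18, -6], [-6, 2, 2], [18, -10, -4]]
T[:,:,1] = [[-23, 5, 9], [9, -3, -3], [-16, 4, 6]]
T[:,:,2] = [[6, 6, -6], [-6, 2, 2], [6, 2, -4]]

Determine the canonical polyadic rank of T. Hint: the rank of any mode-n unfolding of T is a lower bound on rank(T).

Lower bound: the mode-1 unfolding of T (rows indexed by i, columns by (j,k) = (0,0), (0,1), (0,2), (1,0), (1,1), (1,2), (2,0), (2,1), (2,2)) is [[30, -23, 6, -18, 5, 6, -6, 9, -6], [-6, 9, -6, 2, -3, 2, 2, -3, 2], [18, -16, 6, -10, 4, 2, -4, 6, -4]].
There the 2×2 minor on rows i ∈ {0, 1}, columns (j,k) ∈ {(0,0), (0,1)} is det [[30, -23], [-6, 9]] = 132 ≠ 0, so this unfolding has rank ≥ 2; CP rank is at least every unfolding rank, so rank(T) ≥ 2. (Flattening ranks never certify an upper bound on CP rank; for that we must actually write T with 2 rank-1 terms.)
Upper bound — finding two terms. Write S_k = T[:,:,k] for the frontal slices: S₀ = [[30, -18, -6], [-6, 2, 2], [18, -10, -4]], S₁ = [[-23, 5, 9], [9, -3, -3], [-16, 4, 6]], S₂ = [[6, 6, -6], [-6, 2, 2], [6, 2, -4]].
If T = a₁ ⊗ b₁ ⊗ c₁ + a₂ ⊗ b₂ ⊗ c₂ then each S_k = c₁[k]·a₁b₁ᵀ + c₂[k]·a₂b₂ᵀ. S₀ and S₁ are linearly independent, so a₁b₁ᵀ and a₂b₂ᵀ must span the same plane of matrices: they are the rank-1 matrices of the form x·S₀ + y·S₁.
The 2×2 minor of x·S₀ + y·S₁ on rows {0,1}, columns {0,1} is −48·x² + 56·xy + 24·y² = (-8)·(2·x − 3·y)(3·x + y), vanishing at (x:y) = (3:2) and (1:-3).
M₁ = 3·S₀ + 2·S₁ = [[44, -44, 0], [0, 0, 0], [22, -22, 0]] = 22·[2, 0, 1][1, -1, 0]ᵀ and M₂ = S₀ − 3·S₁ = [[99, -33, -33], [-33, 11, 11], [66, -22, -22]] = 11·[3, -1, 2][3, -1, -1]ᵀ, so take a₁ = [2, 0, 1], b₁ = [1, -1, 0], a₂ = [3, -1, 2], b₂ = [3, -1, -1].
Each slice is an integer combination of E₁ = a₁b₁ᵀ and E₂ = a₂b₂ᵀ: S₀ = 6·E₁ + 2·E₂, S₁ = 2·E₁ − 3·E₂, S₂ = −6·E₁ + 2·E₂; reading off coefficients, c₁ = [6, 2, -6] and c₂ = [2, -3, 2].
Hence T = [2, 0, 1] ⊗ [1, -1, 0] ⊗ [6, 2, -6] + [3, -1, 2] ⊗ [3, -1, -1] ⊗ [2, -3, 2], so rank(T) ≤ 2.
These bounds meet, so rank(T) = 2.
Check entry T[2,0,0] = 18: (1)·(1)·(6) + (2)·(3)·(2) = 18.

2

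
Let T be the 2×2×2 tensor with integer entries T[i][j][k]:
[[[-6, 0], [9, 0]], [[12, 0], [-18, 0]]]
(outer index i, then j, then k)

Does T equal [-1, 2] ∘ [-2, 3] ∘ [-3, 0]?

Reconstruct entrywise from the claimed factors. For example, T[0,0,1] = 0 and Σₗ aₗ[0]bₗ[0]cₗ[1] = (-1)·(-2)·(0) = 0; checking all 8 entries, every one matches. The claim holds.

Yes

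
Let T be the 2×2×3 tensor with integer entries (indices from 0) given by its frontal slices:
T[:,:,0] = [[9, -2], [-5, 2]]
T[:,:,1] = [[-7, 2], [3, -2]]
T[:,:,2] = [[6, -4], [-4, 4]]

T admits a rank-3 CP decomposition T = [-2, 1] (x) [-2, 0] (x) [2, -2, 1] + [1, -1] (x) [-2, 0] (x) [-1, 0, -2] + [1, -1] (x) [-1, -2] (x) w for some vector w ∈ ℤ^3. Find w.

w = [1, -1, 2]

Subtract the known terms from T to get the rank-1 residual R = [1, -1] (x) [-1, -2] (x) w, so R[i,j,k] = a[i]·b[j]·w[k]. Pick indices with nonzero a[0]·b[0] = (1)·(-1) = -1. Only the fibre through (0,0,·) is needed: R[0,0,:] = T[0,0,:] − Σₗ aₗ[0]bₗ[0]cₗ = [9, -7, 6] − (-2)·(-2)·[2, -2, 1] − (1)·(-2)·[-1, 0, -2] = [-1, 1, -2]. Then w[k] = R[0,0,k] / -1 for each k, giving w = [-1, 1, -2] / -1 = [1, -1, 2].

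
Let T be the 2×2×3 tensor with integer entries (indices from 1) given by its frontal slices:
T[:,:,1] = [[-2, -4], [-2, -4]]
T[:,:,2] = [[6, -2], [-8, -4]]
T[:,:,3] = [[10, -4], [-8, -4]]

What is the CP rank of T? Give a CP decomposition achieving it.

Lower bound: in the mode-3 unfolding of T (rows indexed by k, columns by (i,j)) the 3×3 minor on rows k ∈ {1, 2, 3}, columns (i,j) ∈ {(1,1), (1,2), (2,1)} is det [[-2, -4, -2], [6, -2, -8], [10, -4, -8]] = 168 ≠ 0, so that unfolding has rank ≥ 3 and hence rank(T) ≥ 3 (CP rank is at least every unfolding rank, though it can be larger).
Upper bound: T is a sum of 3 rank-1 terms, T = (1, 0) (x) (2, -1) (x) (2, 0, 2) + (1, 2) (x) (1, 1) (x) (-2, -2, -2) + (2, -1) (x) (1, 0) (x) (-2, 4, 4) (written with every a and b primitive with positive leading entry and the scale carried by c; CP decompositions are not unique, and this one is verified by expanding entrywise), so rank(T) ≤ 3.
These bounds meet, so rank(T) = 3.

rank(T) = 3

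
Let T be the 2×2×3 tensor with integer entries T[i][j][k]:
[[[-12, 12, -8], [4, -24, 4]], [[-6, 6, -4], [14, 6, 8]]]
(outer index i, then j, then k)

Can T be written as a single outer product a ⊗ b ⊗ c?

The mode-3 unfolding of T (rows indexed by k, columns by (i,j) = (0,0), (0,1), (1,0), (1,1)) is [[-12, 4, -6, 14], [12, -24, 6, 6], [-8, 4, -4, 8]].
There the 2×2 minor on rows k ∈ {0, 1}, columns (i,j) ∈ {(0,0), (0,1)} is det [[-12, 4], [12, -24]] = 240 ≠ 0, so this unfolding has rank ≥ 2; CP rank is at least every unfolding rank, so rank(T) ≥ 2.
In particular rank(T) ≥ 2 > 1, so T is not rank-1.

No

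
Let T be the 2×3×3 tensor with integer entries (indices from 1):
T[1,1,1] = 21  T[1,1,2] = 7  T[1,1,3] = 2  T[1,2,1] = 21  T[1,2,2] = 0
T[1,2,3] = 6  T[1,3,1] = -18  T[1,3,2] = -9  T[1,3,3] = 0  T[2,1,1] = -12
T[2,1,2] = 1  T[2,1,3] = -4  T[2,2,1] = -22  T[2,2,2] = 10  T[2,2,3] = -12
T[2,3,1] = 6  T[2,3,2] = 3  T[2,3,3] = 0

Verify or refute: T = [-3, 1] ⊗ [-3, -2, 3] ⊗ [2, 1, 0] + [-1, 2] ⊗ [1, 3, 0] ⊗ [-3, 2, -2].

Reconstruct entrywise from the claimed factors. For example, T[2,3,2] = 3 and Σₗ aₗ[2]bₗ[3]cₗ[2] = (1)·(3)·(1) + (2)·(0)·(2) = 3; checking all 18 entries, every one matches. The claim holds.

Yes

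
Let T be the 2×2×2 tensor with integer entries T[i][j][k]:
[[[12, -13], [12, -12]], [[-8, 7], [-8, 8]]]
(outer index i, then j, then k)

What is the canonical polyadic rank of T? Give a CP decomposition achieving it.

Lower bound: the mode-3 unfolding of T (rows indexed by k, columns by (i,j) = (0,0), (0,1), (1,0), (1,1)) is [[12, 12, -8, -8], [-13, -12, 7, 8]].
There the 2×2 minor on rows k ∈ {0, 1}, columns (i,j) ∈ {(0,0), (0,1)} is det [[12, 12], [-13, -12]] = 12 ≠ 0, so this unfolding has rank ≥ 2; CP rank is at least every unfolding rank, so rank(T) ≥ 2. (This is only a lower bound: in general the CP rank may exceed every unfolding rank, so we still need to exhibit 2 rank-1 terms summing to T.)
Upper bound — finding two terms. Write S_k = T[:,:,k] for the frontal slices: S₀ = [[12, 12], [-8, -8]], S₁ = [[-13, -12], [7, 8]].
If T = a₁ ⊗ b₁ ⊗ c₁ + a₂ ⊗ b₂ ⊗ c₂ then each S_k = c₁[k]·a₁b₁ᵀ + c₂[k]·a₂b₂ᵀ. S₀ and S₁ are linearly independent, so a₁b₁ᵀ and a₂b₂ᵀ must span the same plane of matrices: they are the rank-1 matrices of the form x·S₀ + y·S₁.
det(x·S₀ + y·S₁) is 20·xy − 20·y² = 20·(x − y)(y), vanishing at (x:y) = (1:1) and (1:0).
M₁ = S₀ + S₁ = [[-1, 0], [-1, 0]] = −[1, 1][1, 0]ᵀ and M₂ = S₀ = [[12, 12], [-8, -8]] = 4·[3, -2][1, 1]ᵀ, so take a₁ = [1, 1], b₁ = [1, 0], a₂ = [3, -2], b₂ = [1, 1].
Each slice is an integer combination of E₁ = a₁b₁ᵀ and E₂ = a₂b₂ᵀ: S₀ = 4·E₂, S₁ = −E₁ − 4·E₂; reading off coefficients, c₁ = [0, -1] and c₂ = [4, -4].
Hence T = [1, 1] ⊗ [1, 0] ⊗ [0, -1] + [3, -2] ⊗ [1, 1] ⊗ [4, -4], so rank(T) ≤ 2.
These bounds meet, so rank(T) = 2.

rank(T) = 2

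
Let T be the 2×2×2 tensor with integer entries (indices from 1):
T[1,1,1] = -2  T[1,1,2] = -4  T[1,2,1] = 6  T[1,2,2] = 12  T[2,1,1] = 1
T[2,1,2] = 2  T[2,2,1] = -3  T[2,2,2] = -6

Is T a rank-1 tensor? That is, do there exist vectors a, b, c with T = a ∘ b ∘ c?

Yes

If T = a ∘ b ∘ c then every fibre of T is a multiple of the corresponding factor, so read the factors off the fibres through the nonzero entry T[1,1,1] = -2.
The mode-1 fibre T[:,1,1] = [-2, 1] gives a = [2, -1] (primitive direction); the mode-2 fibre T[1,:,1] = [-2, 6] gives b = [1, -3]; then c[k] = T[1,1,k] / (a[1]·b[1]) = [-2, -4] / 2 = [-1, -2].
Expanding [2, -1] ∘ [1, -3] ∘ [-1, -2] reproduces all 8 entries of T, so T = [2, -1] ∘ [1, -3] ∘ [-1, -2] and rank(T) ≤ 1.
Equivalently every frontal slice T[:,:,k] is c[k] times the rank-1 matrix [2, -1] ∘ [1, -3]. So T has rank 1 (it is nonzero).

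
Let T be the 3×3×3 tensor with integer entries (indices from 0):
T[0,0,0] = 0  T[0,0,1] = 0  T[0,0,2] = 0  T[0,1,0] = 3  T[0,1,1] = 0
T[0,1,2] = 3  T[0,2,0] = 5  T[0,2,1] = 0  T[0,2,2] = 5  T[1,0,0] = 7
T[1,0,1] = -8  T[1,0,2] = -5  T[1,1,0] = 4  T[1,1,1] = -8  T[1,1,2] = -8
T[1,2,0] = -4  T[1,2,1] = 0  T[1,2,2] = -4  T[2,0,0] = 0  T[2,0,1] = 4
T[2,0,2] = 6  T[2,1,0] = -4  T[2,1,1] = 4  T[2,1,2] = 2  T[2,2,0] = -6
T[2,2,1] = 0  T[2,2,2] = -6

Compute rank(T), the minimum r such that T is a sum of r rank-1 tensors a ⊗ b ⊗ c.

3

Lower bound: the mode-2 unfolding of T (rows indexed by j, columns by (i,k) = (0,0), (0,1), (0,2), (1,0), (1,1), (1,2), (2,0), (2,1), (2,2)) is [[0, 0, 0, 7, -8, -5, 0, 4, 6], [3, 0, 3, 4, -8, -8, -4, 4, 2], [5, 0, 5, -4, 0, -4, -6, 0, -6]].
There the 3×3 minor on rows j ∈ {0, 1, 2}, columns (i,k) ∈ {(0,0), (1,0), (1,1)} is det [[0, 7, -8], [3, 4, -8], [5, -4, 0]] = -24 ≠ 0, so this unfolding has rank ≥ 3; CP rank is at least every unfolding rank, so rank(T) ≥ 3. (This is only a lower bound: in general the CP rank may exceed every unfolding rank, so we still need to exhibit 3 rank-1 terms summing to T.)
Upper bound: T is a sum of 3 rank-1 terms, T = [0, 2, -1] ⊗ [1, 1, 0] ⊗ [2, -4, -4] + [1, -2, -2] ⊗ [2, 1, -1] ⊗ [-1, 0, -1] + [2, -1, -2] ⊗ [1, 2, 2] ⊗ [1, 0, 1] (one valid choice — decompositions are not unique — normalised so each a, b is primitive with positive first nonzero entry; check it by expanding all entries), so rank(T) ≤ 3.
These bounds meet, so rank(T) = 3.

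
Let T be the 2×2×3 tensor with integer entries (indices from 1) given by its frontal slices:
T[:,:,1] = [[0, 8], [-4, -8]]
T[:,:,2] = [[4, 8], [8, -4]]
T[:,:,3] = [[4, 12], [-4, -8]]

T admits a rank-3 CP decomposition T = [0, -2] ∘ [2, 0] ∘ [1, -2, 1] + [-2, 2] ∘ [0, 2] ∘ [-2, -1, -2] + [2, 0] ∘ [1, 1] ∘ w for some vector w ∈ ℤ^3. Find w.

w = [0, 2, 2]

Subtract the known terms from T to get the rank-1 residual R = [2, 0] ∘ [1, 1] ∘ w, so R[i,j,k] = a[i]·b[j]·w[k]. Pick indices with nonzero a[1]·b[1] = (2)·(1) = 2. Only the fibre through (1,1,·) is needed: R[1,1,:] = T[1,1,:] − Σₗ aₗ[1]bₗ[1]cₗ = [0, 4, 4] − (0)·(2)·[1, -2, 1] − (-2)·(0)·[-2, -1, -2] = [0, 4, 4]. Then w[k] = R[1,1,k] / 2 for each k, giving w = [0, 4, 4] / 2 = [0, 2, 2].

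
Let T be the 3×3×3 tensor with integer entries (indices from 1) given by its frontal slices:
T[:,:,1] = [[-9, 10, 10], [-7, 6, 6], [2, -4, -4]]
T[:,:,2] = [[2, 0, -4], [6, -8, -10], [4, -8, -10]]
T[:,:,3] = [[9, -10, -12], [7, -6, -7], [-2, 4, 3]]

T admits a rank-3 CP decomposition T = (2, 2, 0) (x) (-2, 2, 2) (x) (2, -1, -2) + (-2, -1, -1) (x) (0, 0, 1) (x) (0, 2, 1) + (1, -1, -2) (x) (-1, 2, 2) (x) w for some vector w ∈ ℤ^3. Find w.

Subtract the known terms from T to get the rank-1 residual R = (1, -1, -2) (x) (-1, 2, 2) (x) w, so R[i,j,k] = a[i]·b[j]·w[k]. Pick indices with nonzero a[1]·b[1] = (1)·(-1) = -1. Only the fibre through (1,1,·) is needed: R[1,1,:] = T[1,1,:] − Σₗ aₗ[1]bₗ[1]cₗ = [-9, 2, 9] − (2)·(-2)·(2, -1, -2) − (-2)·(0)·(0, 2, 1) = [-1, -2, 1]. Then w[k] = R[1,1,k] / -1 for each k, giving w = [-1, -2, 1] / -1 = (1, 2, -1).

w = (1, 2, -1)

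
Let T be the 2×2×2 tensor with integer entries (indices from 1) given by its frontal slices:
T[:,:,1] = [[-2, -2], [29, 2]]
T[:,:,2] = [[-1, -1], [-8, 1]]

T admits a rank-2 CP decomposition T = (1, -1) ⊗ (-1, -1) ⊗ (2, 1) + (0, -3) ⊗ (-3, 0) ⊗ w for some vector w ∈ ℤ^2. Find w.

w = (3, -1)

Subtract the known terms from T to get the rank-1 residual R = (0, -3) ⊗ (-3, 0) ⊗ w, so R[i,j,k] = a[i]·b[j]·w[k]. Pick indices with nonzero a[2]·b[1] = (-3)·(-3) = 9. Only the fibre through (2,1,·) is needed: R[2,1,:] = T[2,1,:] − Σₗ aₗ[2]bₗ[1]cₗ = [29, -8] − (-1)·(-1)·(2, 1) = [27, -9]. Then w[k] = R[2,1,k] / 9 for each k, giving w = [27, -9] / 9 = (3, -1).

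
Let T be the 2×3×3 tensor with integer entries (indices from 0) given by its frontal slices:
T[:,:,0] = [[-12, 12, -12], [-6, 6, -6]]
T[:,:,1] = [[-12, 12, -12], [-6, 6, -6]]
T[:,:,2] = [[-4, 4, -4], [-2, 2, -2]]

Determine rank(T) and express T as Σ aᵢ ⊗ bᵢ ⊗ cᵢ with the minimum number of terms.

rank(T) = 1

Lower bound: T ≠ 0 (e.g. T[0,0,0] = -12), so rank(T) ≥ 1.
Upper bound: if T = a ⊗ b ⊗ c then every fibre of T is a multiple of the corresponding factor, so read the factors off the fibres through the nonzero entry T[0,0,0] = -12.
The mode-1 fibre T[:,0,0] = [-12, -6] gives a = [2, 1] (primitive direction); the mode-2 fibre T[0,:,0] = [-12, 12, -12] gives b = [1, -1, 1]; then c[k] = T[0,0,k] / (a[0]·b[0]) = [-12, -12, -4] / 2 = [-6, -6, -2].
Expanding [2, 1] ⊗ [1, -1, 1] ⊗ [-6, -6, -2] reproduces all 18 entries of T, so T = [2, 1] ⊗ [1, -1, 1] ⊗ [-6, -6, -2] and rank(T) ≤ 1.
These bounds meet, so rank(T) = 1.
Check entry T[1,1,0] = 6: (1)·(-1)·(-6) = 6.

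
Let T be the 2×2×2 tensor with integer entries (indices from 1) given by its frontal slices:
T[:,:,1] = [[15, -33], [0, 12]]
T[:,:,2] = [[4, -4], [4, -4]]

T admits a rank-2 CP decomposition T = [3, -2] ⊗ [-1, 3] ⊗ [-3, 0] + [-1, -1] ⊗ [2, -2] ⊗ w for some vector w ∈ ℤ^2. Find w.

Subtract the known terms from T to get the rank-1 residual R = [-1, -1] ⊗ [2, -2] ⊗ w, so R[i,j,k] = a[i]·b[j]·w[k]. Pick indices with nonzero a[1]·b[1] = (-1)·(2) = -2. Only the fibre through (1,1,·) is needed: R[1,1,:] = T[1,1,:] − Σₗ aₗ[1]bₗ[1]cₗ = [15, 4] − (3)·(-1)·[-3, 0] = [6, 4]. Then w[k] = R[1,1,k] / -2 for each k, giving w = [6, 4] / -2 = [-3, -2].

w = [-3, -2]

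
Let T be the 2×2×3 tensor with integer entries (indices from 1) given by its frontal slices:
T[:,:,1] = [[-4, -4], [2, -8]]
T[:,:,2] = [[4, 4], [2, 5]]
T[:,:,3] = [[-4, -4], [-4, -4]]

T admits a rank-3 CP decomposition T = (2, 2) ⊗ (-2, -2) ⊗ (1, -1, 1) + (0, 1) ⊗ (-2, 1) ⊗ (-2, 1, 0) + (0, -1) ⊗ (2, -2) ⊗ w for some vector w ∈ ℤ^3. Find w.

Subtract the known terms from T to get the rank-1 residual R = (0, -1) ⊗ (2, -2) ⊗ w, so R[i,j,k] = a[i]·b[j]·w[k]. Pick indices with nonzero a[2]·b[1] = (-1)·(2) = -2. Only the fibre through (2,1,·) is needed: R[2,1,:] = T[2,1,:] − Σₗ aₗ[2]bₗ[1]cₗ = [2, 2, -4] − (2)·(-2)·(1, -1, 1) − (1)·(-2)·(-2, 1, 0) = [2, 0, 0]. Then w[k] = R[2,1,k] / -2 for each k, giving w = [2, 0, 0] / -2 = (-1, 0, 0).

w = (-1, 0, 0)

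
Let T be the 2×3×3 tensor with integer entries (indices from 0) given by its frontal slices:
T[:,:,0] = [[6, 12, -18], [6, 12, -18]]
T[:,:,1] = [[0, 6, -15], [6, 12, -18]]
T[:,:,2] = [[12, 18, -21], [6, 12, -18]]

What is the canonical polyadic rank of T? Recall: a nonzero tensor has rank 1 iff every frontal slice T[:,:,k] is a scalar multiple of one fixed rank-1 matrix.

2

Lower bound: the mode-2 unfolding of T (rows indexed by j, columns by (i,k) = (0,0), (0,1), (0,2), (1,0), (1,1), (1,2)) is [[6, 0, 12, 6, 6, 6], [12, 6, 18, 12, 12, 12], [-18, -15, -21, -18, -18, -18]].
There the 2×2 minor on rows j ∈ {0, 1}, columns (i,k) ∈ {(0,0), (0,1)} is det [[6, 0], [12, 6]] = 36 ≠ 0, so this unfolding has rank ≥ 2; CP rank is at least every unfolding rank, so rank(T) ≥ 2. (Flattening ranks never certify an upper bound on CP rank; for that we must actually write T with 2 rank-1 terms.)
Upper bound — finding two terms. Write S_k = T[:,:,k] for the frontal slices: S₀ = [[6, 12, -18], [6, 12, -18]], S₁ = [[0, 6, -15], [6, 12, -18]], S₂ = [[12, 18, -21], [6, 12, -18]].
If T = a₁ ⊗ b₁ ⊗ c₁ + a₂ ⊗ b₂ ⊗ c₂ then each S_k = c₁[k]·a₁b₁ᵀ + c₂[k]·a₂b₂ᵀ. S₀ and S₁ are linearly independent, so a₁b₁ᵀ and a₂b₂ᵀ must span the same plane of matrices: they are the rank-1 matrices of the form x·S₀ + y·S₁.
The 2×2 minor of x·S₀ + y·S₁ on rows {0,1}, columns {0,1} is −36·xy − 36·y² = (-36)·(y)(x + y), vanishing at (x:y) = (1:0) and (1:-1).
M₁ = S₀ = [[6, 12, -18], [6, 12, -18]] = 6·[1, 1][1, 2, -3]ᵀ and M₂ = S₀ − S₁ = [[6, 6, -3], [0, 0, 0]] = 3·[1, 0][2, 2, -1]ᵀ, so take a₁ = [1, 1], b₁ = [1, 2, -3], a₂ = [1, 0], b₂ = [2, 2, -1].
Each slice is an integer combination of E₁ = a₁b₁ᵀ and E₂ = a₂b₂ᵀ: S₀ = 6·E₁, S₁ = 6·E₁ − 3·E₂, S₂ = 6·E₁ + 3·E₂; reading off coefficients, c₁ = [6, 6, 6] and c₂ = [0, -3, 3].
Hence T = [1, 1] ⊗ [1, 2, -3] ⊗ [6, 6, 6] + [1, 0] ⊗ [2, 2, -1] ⊗ [0, -3, 3], so rank(T) ≤ 2.
These bounds meet, so rank(T) = 2.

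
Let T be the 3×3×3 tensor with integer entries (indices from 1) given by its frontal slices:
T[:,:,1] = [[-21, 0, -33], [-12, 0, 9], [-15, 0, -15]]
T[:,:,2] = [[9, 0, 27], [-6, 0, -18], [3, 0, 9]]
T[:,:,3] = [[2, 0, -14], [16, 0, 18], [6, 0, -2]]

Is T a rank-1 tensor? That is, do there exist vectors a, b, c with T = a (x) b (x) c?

The mode-2 unfolding of T (rows indexed by j, columns by (i,k) = (1,1), (1,2), (1,3), (2,1), (2,2), (2,3), (3,1), (3,2), (3,3)) is [[-21, 9, 2, -12, -6, 16, -15, 3, 6], [0, 0, 0, 0, 0, 0, 0, 0, 0], [-33, 27, -14, 9, -18, 18, -15, 9, -2]].
There the 2×2 minor on rows j ∈ {1, 3}, columns (i,k) ∈ {(1,1), (1,2)} is det [[-21, 9], [-33, 27]] = -270 ≠ 0, so this unfolding has rank ≥ 2; CP rank is at least every unfolding rank, so rank(T) ≥ 2.
In particular rank(T) ≥ 2 > 1, so T is not rank-1.

No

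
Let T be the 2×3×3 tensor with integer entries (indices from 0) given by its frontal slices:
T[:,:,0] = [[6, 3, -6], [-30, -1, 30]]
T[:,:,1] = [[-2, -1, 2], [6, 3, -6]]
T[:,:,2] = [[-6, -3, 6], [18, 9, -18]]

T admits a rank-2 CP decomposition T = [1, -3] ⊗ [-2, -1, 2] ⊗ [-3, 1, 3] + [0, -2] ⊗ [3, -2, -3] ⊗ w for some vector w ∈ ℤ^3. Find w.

Subtract the known terms from T to get the rank-1 residual R = [0, -2] ⊗ [3, -2, -3] ⊗ w, so R[i,j,k] = a[i]·b[j]·w[k]. Pick indices with nonzero a[1]·b[0] = (-2)·(3) = -6. Only the fibre through (1,0,·) is needed: R[1,0,:] = T[1,0,:] − Σₗ aₗ[1]bₗ[0]cₗ = [-30, 6, 18] − (-3)·(-2)·[-3, 1, 3] = [-12, 0, 0]. Then w[k] = R[1,0,k] / -6 for each k, giving w = [-12, 0, 0] / -6 = [2, 0, 0].

w = [2, 0, 0]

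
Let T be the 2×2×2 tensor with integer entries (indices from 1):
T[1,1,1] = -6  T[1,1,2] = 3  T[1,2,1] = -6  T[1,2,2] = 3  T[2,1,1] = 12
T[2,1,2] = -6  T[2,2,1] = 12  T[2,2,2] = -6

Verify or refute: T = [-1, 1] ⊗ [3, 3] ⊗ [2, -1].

No

Reconstruct entry (2,1,1) from the claimed factors: Σₗ aₗ[2]bₗ[1]cₗ[1] = (1)·(3)·(2) = 6, but T[2,1,1] = 12. The claim is false.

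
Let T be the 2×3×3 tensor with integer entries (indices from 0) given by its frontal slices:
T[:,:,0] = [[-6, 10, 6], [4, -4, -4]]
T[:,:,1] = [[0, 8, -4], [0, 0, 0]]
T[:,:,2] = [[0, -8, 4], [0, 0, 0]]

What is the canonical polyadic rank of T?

3

Lower bound: the mode-2 unfolding of T (rows indexed by j, columns by (i,k) = (0,0), (0,1), (0,2), (1,0), (1,1), (1,2)) is [[-6, 0, 0, 4, 0, 0], [10, 8, -8, -4, 0, 0], [6, -4, 4, -4, 0, 0]].
There the 3×3 minor on rows j ∈ {0, 1, 2}, columns (i,k) ∈ {(0,0), (0,1), (1,0)} is det [[-6, 0, 4], [10, 8, -4], [6, -4, -4]] = -64 ≠ 0, so this unfolding has rank ≥ 3; CP rank is at least every unfolding rank, so rank(T) ≥ 3. (This is only a lower bound: in general the CP rank may exceed every unfolding rank, so we still need to exhibit 3 rank-1 terms summing to T.)
Upper bound: T is a sum of 3 rank-1 terms, T = [1, 0] ∘ [0, 2, -1] ∘ [2, 4, -4] + [1, 0] ∘ [1, -1, 0] ∘ [2, 0, 0] + [2, -1] ∘ [1, -1, -1] ∘ [-4, 0, 0] (one valid choice — decompositions are not unique — normalised so each a, b is primitive with positive first nonzero entry; check it by expanding all entries), so rank(T) ≤ 3.
These bounds meet, so rank(T) = 3.
Check entry T[0,0,0] = -6: (1)·(0)·(2) + (1)·(1)·(2) + (2)·(1)·(-4) = -6.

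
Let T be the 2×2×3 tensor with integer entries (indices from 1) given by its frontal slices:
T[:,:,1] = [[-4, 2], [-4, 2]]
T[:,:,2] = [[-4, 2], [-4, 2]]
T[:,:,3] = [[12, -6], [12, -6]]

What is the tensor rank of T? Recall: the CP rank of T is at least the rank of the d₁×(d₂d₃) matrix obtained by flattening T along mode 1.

Lower bound: T ≠ 0 (e.g. T[1,1,1] = -4), so rank(T) ≥ 1.
Upper bound: if T = a (x) b (x) c then every fibre of T is a multiple of the corresponding factor, so read the factors off the fibres through the nonzero entry T[1,1,1] = -4.
The mode-1 fibre T[:,1,1] = [-4, -4] gives a = [1, 1] (primitive direction); the mode-2 fibre T[1,:,1] = [-4, 2] gives b = [2, -1]; then c[k] = T[1,1,k] / (a[1]·b[1]) = [-4, -4, 12] / 2 = [-2, -2, 6].
Expanding [1, 1] (x) [2, -1] (x) [-2, -2, 6] reproduces all 12 entries of T, so T = [1, 1] (x) [2, -1] (x) [-2, -2, 6] and rank(T) ≤ 1.
These bounds meet, so rank(T) = 1.

1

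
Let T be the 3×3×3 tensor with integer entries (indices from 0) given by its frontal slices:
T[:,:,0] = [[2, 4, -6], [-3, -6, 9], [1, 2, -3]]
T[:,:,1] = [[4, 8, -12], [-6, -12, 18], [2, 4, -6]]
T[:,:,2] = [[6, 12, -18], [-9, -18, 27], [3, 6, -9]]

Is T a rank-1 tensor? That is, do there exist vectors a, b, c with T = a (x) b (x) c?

If T = a (x) b (x) c then every fibre of T is a multiple of the corresponding factor, so read the factors off the fibres through the nonzero entry T[0,0,0] = 2.
The mode-1 fibre T[:,0,0] = [2, -3, 1] gives a = [2, -3, 1] (primitive direction); the mode-2 fibre T[0,:,0] = [2, 4, -6] gives b = [1, 2, -3]; then c[k] = T[0,0,k] / (a[0]·b[0]) = [2, 4, 6] / 2 = [1, 2, 3].
Expanding [2, -3, 1] (x) [1, 2, -3] (x) [1, 2, 3] reproduces all 27 entries of T, so T = [2, -3, 1] (x) [1, 2, -3] (x) [1, 2, 3] and rank(T) ≤ 1.
Equivalently every frontal slice T[:,:,k] is c[k] times the rank-1 matrix [2, -3, 1] (x) [1, 2, -3]. So T has rank 1 (it is nonzero).

Yes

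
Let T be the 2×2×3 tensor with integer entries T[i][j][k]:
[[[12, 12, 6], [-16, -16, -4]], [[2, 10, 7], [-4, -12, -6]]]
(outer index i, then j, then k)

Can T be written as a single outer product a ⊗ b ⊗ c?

The mode-3 unfolding of T (rows indexed by k, columns by (i,j) = (0,0), (0,1), (1,0), (1,1)) is [[12, -16, 2, -4], [12, -16, 10, -12], [6, -4, 7, -6]].
There the 3×3 minor on rows k ∈ {0, 1, 2}, columns (i,j) ∈ {(0,0), (0,1), (1,0)} is det [[12, -16, 2], [12, -16, 10], [6, -4, 7]] = -384 ≠ 0, so this unfolding has rank ≥ 3; CP rank is at least every unfolding rank, so rank(T) ≥ 3.
In particular rank(T) ≥ 3 > 1, so T is not rank-1.

No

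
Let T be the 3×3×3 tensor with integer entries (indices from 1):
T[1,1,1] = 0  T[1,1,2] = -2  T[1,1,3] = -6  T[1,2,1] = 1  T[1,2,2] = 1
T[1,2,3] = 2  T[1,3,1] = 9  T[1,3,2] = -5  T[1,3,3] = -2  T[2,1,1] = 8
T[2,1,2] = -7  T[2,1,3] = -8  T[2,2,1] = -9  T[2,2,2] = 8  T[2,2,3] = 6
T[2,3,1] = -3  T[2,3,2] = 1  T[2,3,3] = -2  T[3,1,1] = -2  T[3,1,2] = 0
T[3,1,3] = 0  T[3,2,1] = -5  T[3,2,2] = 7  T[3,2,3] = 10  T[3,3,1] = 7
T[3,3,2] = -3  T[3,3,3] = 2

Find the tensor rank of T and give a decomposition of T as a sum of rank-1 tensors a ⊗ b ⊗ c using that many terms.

Lower bound: in the mode-3 unfolding of T (rows indexed by k, columns by (i,j)) the 3×3 minor on rows k ∈ {1, 2, 3}, columns (i,j) ∈ {(1,1), (1,2), (1,3)} is det [[0, 1, 9], [-2, 1, -5], [-6, 2, -2]] = 44 ≠ 0, so that unfolding has rank ≥ 3 and hence rank(T) ≥ 3 (CP rank is at least every unfolding rank, though it can be larger).
Upper bound: T is a sum of 3 rank-1 terms, T = (1, 1, -1) ⊗ (2, 1, 1) ⊗ (1, -1, -2) + (1, 2, 2) ⊗ (1, -2, 0) ⊗ (2, -2, -2) + (2, -1, 2) ⊗ (1, -1, -2) ⊗ (-2, 1, 0) (written with every a and b primitive with positive leading entry and the scale carried by c; CP decompositions are not unique, and this one is verified by expanding entrywise), so rank(T) ≤ 3.
These bounds meet, so rank(T) = 3.

rank(T) = 3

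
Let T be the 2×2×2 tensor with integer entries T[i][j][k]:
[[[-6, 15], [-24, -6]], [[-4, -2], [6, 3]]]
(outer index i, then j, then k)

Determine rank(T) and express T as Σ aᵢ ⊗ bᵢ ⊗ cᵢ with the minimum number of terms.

Lower bound: the mode-2 unfolding of T (rows indexed by j, columns by (i,k) = (0,0), (0,1), (1,0), (1,1)) is [[-6, 15, -4, -2], [-24, -6, 6, 3]].
There the 2×2 minor on rows j ∈ {0, 1}, columns (i,k) ∈ {(0,0), (0,1)} is det [[-6, 15], [-24, -6]] = 396 ≠ 0, so this unfolding has rank ≥ 2; CP rank is at least every unfolding rank, so rank(T) ≥ 2. (Flattening ranks never certify an upper bound on CP rank; for that we must actually write T with 2 rank-1 terms.)
Upper bound — finding two terms. Write S_k = T[:,:,k] for the frontal slices: S₀ = [[-6, -24], [-4, 6]], S₁ = [[15, -6], [-2, 3]].
If T = a₁ ⊗ b₁ ⊗ c₁ + a₂ ⊗ b₂ ⊗ c₂ then each S_k = c₁[k]·a₁b₁ᵀ + c₂[k]·a₂b₂ᵀ. S₀ and S₁ are linearly independent, so a₁b₁ᵀ and a₂b₂ᵀ must span the same plane of matrices: they are the rank-1 matrices of the form x·S₀ + y·S₁.
det(x·S₀ + y·S₁) is −132·x² + 33·y² = (-33)·(2·x − y)(2·x + y), vanishing at (x:y) = (1:2) and (1:-2).
M₁ = S₀ + 2·S₁ = [[24, -36], [-8, 12]] = 4·(3, -1)(2, -3)ᵀ and M₂ = S₀ − 2·S₁ = [[-36, -12], [0, 0]] = (-12)·(1, 0)(3, 1)ᵀ, so take a₁ = (3, -1), b₁ = (2, -3), a₂ = (1, 0), b₂ = (3, 1).
Each slice is an integer combination of E₁ = a₁b₁ᵀ and E₂ = a₂b₂ᵀ: S₀ = 2·E₁ − 6·E₂, S₁ = E₁ + 3·E₂; reading off coefficients, c₁ = (2, 1) and c₂ = (-6, 3).
Hence T = (3, -1) ⊗ (2, -3) ⊗ (2, 1) + (1, 0) ⊗ (3, 1) ⊗ (-6, 3), so rank(T) ≤ 2.
These bounds meet, so rank(T) = 2.

rank(T) = 2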